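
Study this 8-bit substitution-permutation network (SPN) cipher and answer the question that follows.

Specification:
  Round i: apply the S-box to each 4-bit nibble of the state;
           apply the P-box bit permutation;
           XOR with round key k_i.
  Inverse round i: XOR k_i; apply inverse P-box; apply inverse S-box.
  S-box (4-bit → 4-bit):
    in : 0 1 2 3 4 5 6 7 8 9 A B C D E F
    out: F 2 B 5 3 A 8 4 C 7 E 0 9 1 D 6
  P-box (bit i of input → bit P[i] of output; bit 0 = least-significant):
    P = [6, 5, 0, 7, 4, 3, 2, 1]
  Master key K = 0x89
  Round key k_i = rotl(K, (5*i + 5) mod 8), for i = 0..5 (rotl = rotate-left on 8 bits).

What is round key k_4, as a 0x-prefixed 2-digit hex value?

0x13

K = 0x89
k_0 = rotl(K, (5*0+5) mod 8) = rotl(K, 5) = 0x31
k_1 = rotl(K, (5*1+5) mod 8) = rotl(K, 2) = 0x26
k_2 = rotl(K, (5*2+5) mod 8) = rotl(K, 7) = 0xC4
k_3 = rotl(K, (5*3+5) mod 8) = rotl(K, 4) = 0x98
k_4 = rotl(K, (5*4+5) mod 8) = rotl(K, 1) = 0x13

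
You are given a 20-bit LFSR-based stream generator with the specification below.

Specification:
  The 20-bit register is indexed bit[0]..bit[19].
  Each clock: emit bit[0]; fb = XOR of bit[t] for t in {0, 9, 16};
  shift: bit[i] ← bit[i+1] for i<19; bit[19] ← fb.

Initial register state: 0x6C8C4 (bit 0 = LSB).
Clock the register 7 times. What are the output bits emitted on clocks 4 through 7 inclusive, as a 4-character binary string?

reg_0 = 0x6C8C4
clock 1: out=0, reg = 0x36462
clock 2: out=0, reg = 0x9B231
clock 3: out=1, reg = 0xCD918
clock 4: out=0, reg = 0x66C8C
clock 5: out=0, reg = 0x33646
clock 6: out=0, reg = 0x19B23
clock 7: out=1, reg = 0x8CD91

0001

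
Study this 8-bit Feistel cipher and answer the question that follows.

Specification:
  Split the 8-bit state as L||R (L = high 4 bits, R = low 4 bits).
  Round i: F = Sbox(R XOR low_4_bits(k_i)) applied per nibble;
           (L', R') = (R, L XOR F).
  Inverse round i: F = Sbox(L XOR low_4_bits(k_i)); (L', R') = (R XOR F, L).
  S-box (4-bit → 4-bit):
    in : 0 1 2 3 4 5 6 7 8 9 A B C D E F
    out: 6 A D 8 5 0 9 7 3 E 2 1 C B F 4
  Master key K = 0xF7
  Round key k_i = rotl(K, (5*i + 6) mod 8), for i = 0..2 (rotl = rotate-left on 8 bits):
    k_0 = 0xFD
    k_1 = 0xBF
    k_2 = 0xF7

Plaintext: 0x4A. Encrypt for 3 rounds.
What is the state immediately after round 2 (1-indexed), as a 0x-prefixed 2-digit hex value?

s_0 = plaintext = 0x4A
s_1 = Round(s_0, k_0) = 0xA3
s_2 = Round(s_1, k_1) = 0x36
s_3 = Round(s_2, k_2) = 0x69

0x36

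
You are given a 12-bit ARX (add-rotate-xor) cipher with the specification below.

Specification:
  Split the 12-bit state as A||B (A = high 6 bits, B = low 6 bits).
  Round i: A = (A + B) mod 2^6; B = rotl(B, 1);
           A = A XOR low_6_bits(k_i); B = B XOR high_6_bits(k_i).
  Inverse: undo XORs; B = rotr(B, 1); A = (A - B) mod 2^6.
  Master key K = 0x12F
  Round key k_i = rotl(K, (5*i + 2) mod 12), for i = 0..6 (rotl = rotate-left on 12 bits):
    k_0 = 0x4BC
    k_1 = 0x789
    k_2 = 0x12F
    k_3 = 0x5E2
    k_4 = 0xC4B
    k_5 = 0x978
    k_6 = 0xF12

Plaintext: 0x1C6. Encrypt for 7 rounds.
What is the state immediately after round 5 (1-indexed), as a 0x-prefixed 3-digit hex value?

0xD1B

s_0 = plaintext = 0x1C6
s_1 = Round(s_0, k_0) = 0xC5E
s_2 = Round(s_1, k_1) = 0x1A2
s_3 = Round(s_2, k_2) = 0x1C1
s_4 = Round(s_3, k_3) = 0xA95
s_5 = Round(s_4, k_4) = 0xD1B
s_6 = Round(s_5, k_5) = 0xDD3
s_7 = Round(s_6, k_6) = 0x61A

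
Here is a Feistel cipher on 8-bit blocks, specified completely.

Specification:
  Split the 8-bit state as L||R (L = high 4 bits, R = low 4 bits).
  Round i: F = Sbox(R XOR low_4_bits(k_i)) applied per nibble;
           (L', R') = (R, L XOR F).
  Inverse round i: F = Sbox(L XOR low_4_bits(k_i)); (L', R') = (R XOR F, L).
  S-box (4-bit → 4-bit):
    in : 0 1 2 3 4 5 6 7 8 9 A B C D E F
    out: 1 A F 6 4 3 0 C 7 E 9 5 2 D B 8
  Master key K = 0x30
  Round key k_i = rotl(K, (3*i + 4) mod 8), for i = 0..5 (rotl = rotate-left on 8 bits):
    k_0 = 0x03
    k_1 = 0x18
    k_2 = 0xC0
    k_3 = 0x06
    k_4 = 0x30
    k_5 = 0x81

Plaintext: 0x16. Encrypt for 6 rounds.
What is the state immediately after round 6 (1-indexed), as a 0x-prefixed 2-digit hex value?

s_0 = plaintext = 0x16
s_1 = Round(s_0, k_0) = 0x62
s_2 = Round(s_1, k_1) = 0x2F
s_3 = Round(s_2, k_2) = 0xFA
s_4 = Round(s_3, k_3) = 0xAD
s_5 = Round(s_4, k_4) = 0xD7
s_6 = Round(s_5, k_5) = 0x7D

0x7D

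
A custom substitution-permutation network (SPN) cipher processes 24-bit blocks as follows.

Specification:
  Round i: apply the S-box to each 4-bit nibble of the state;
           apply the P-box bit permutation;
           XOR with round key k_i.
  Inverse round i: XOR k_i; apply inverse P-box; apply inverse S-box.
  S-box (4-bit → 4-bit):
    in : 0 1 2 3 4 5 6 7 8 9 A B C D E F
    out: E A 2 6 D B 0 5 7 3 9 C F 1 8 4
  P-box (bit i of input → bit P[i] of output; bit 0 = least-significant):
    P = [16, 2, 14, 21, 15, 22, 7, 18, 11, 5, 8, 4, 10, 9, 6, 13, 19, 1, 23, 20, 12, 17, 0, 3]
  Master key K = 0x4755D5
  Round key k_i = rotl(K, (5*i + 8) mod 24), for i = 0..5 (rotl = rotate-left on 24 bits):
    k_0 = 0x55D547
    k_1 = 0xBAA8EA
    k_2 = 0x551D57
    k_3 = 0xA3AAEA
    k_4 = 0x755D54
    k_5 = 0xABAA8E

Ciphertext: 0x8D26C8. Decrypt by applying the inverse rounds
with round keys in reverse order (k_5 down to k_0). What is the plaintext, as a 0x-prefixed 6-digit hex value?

0x2AFB84

s_0 = ciphertext = 0x8D26C8
s_1 = InvRound(s_0, k_5) = 0x227DA1
s_2 = InvRound(s_1, k_4) = 0x3EB109
s_3 = InvRound(s_2, k_3) = 0x7C38BD
s_4 = InvRound(s_3, k_2) = 0xE943FA
s_5 = InvRound(s_4, k_1) = 0x2E1497
s_6 = InvRound(s_5, k_0) = 0x2AFB84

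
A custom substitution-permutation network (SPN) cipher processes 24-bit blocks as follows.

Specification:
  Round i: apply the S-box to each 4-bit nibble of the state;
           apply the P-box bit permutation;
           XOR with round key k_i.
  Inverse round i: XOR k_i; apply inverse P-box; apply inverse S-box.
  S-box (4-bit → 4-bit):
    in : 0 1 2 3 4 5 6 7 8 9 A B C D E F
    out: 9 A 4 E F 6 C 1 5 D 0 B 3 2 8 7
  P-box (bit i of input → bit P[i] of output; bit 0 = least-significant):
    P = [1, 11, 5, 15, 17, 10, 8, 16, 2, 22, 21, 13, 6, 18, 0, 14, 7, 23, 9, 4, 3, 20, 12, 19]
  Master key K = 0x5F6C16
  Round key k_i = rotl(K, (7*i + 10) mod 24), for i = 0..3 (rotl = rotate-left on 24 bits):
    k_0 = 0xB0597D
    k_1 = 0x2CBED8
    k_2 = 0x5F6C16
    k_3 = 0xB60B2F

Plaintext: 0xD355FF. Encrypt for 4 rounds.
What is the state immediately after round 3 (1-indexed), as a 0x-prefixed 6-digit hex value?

s_0 = plaintext = 0xD355FF
s_1 = Round(s_0, k_0) = 0x46564E
s_2 = Round(s_1, k_1) = 0x1309C1
s_3 = Round(s_2, k_2) = 0xE58242
s_4 = Round(s_3, k_3) = 0x1D0C4E

0xE58242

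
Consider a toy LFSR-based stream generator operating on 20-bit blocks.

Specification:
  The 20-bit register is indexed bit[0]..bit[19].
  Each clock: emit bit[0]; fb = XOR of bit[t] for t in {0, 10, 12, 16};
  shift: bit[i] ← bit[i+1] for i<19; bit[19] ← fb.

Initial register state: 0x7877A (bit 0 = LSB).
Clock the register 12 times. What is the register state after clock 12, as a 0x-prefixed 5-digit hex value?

0x8A478

reg_0 = 0x7877A
clock 1: out=0, reg = 0x3C3BD
clock 2: out=1, reg = 0x1E1DE
clock 3: out=0, reg = 0x8F0EF
clock 4: out=1, reg = 0x47877
clock 5: out=1, reg = 0x23C3B
clock 6: out=1, reg = 0x91E1D
clock 7: out=1, reg = 0x48F0E
clock 8: out=0, reg = 0xA4787
clock 9: out=1, reg = 0x523C3
clock 10: out=1, reg = 0x291E1
clock 11: out=1, reg = 0x148F0
clock 12: out=0, reg = 0x8A478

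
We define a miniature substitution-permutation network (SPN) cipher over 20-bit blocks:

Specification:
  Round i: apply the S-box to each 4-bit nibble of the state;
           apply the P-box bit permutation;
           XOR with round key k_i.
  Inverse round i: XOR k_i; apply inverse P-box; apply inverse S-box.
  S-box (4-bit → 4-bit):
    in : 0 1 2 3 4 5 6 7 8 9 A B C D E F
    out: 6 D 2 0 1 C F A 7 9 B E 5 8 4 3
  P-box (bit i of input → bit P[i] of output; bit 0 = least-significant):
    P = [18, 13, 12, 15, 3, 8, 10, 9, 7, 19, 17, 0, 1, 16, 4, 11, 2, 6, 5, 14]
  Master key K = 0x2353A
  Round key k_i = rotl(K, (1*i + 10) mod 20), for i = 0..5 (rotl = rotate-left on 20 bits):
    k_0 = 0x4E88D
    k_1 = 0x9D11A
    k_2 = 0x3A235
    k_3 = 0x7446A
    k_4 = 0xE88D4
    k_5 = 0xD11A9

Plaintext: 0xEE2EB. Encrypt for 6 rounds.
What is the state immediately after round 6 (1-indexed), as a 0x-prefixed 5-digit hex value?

s_0 = plaintext = 0xEE2EB
s_1 = Round(s_0, k_0) = 0xC5CBD
s_2 = Round(s_1, k_1) = 0xB5EAE
s_3 = Round(s_2, k_2) = 0x1F94D
s_4 = Round(s_3, k_3) = 0x684C5
s_5 = Round(s_4, k_4) = 0xF5C2A
s_6 = Round(s_5, k_5) = 0xBB87D

0xBB87D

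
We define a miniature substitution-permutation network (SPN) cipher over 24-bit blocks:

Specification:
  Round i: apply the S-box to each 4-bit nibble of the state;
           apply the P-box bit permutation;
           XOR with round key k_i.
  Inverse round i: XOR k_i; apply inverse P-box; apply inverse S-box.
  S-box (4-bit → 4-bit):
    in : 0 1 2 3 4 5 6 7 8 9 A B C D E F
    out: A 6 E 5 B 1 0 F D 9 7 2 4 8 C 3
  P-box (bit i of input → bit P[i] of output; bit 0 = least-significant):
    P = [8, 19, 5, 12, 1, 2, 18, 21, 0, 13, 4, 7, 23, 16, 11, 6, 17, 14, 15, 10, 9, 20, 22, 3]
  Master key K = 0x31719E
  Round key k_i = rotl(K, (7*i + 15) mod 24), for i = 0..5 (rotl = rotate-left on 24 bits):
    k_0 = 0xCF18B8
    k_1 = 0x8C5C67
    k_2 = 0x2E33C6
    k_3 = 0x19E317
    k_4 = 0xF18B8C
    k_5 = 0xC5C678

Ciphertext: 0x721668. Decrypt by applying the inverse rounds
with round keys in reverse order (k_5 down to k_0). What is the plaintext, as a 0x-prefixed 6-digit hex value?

0x28CE02

s_0 = ciphertext = 0x721668
s_1 = InvRound(s_0, k_5) = 0xBAFCED
s_2 = InvRound(s_1, k_4) = 0x340F67
s_3 = InvRound(s_2, k_3) = 0x6221E1
s_4 = InvRound(s_3, k_2) = 0x3665A2
s_5 = InvRound(s_4, k_1) = 0xB58404
s_6 = InvRound(s_5, k_0) = 0x28CE02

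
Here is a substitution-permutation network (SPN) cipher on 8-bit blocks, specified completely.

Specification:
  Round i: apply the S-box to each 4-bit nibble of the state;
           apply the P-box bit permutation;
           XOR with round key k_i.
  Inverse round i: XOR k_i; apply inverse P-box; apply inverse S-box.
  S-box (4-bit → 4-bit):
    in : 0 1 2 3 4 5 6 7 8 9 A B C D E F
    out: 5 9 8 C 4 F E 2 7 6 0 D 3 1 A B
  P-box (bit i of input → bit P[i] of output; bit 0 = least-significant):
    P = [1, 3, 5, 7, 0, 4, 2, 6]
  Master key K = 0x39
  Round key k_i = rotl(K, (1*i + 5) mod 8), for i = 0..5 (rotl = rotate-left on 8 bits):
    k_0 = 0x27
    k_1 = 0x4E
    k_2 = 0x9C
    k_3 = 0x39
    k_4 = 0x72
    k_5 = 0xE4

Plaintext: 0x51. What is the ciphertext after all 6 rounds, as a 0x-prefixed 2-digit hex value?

0xAF

s_0 = plaintext = 0x51
s_1 = Round(s_0, k_0) = 0xF0
s_2 = Round(s_1, k_1) = 0x3D
s_3 = Round(s_2, k_2) = 0xDA
s_4 = Round(s_3, k_3) = 0x38
s_5 = Round(s_4, k_4) = 0x1C
s_6 = Round(s_5, k_5) = 0xAF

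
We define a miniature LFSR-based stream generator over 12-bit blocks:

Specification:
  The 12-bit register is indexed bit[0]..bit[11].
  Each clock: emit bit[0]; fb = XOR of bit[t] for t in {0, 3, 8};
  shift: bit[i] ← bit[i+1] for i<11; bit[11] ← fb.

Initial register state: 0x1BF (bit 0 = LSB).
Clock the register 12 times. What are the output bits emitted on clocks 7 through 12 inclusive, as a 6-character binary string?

011000

reg_0 = 0x1BF
clock 1: out=1, reg = 0x8DF
clock 2: out=1, reg = 0x46F
clock 3: out=1, reg = 0x237
clock 4: out=1, reg = 0x91B
clock 5: out=1, reg = 0xC8D
clock 6: out=1, reg = 0x646
clock 7: out=0, reg = 0x323
clock 8: out=1, reg = 0x191
clock 9: out=1, reg = 0x0C8
clock 10: out=0, reg = 0x864
clock 11: out=0, reg = 0x432
clock 12: out=0, reg = 0x219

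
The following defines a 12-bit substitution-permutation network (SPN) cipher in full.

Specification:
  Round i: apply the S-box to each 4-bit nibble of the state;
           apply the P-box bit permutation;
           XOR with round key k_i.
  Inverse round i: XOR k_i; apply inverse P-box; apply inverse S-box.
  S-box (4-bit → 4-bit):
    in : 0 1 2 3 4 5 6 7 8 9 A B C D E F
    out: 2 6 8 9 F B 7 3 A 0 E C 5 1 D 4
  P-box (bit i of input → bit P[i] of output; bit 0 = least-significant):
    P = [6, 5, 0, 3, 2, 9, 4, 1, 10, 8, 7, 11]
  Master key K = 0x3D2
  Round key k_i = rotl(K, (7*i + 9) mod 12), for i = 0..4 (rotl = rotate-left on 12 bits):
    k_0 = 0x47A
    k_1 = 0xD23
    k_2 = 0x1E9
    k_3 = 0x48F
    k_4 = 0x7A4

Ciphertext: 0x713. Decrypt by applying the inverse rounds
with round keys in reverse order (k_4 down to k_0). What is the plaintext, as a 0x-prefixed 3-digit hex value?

0xF45

s_0 = ciphertext = 0x713
s_1 = InvRound(s_0, k_4) = 0xFE1
s_2 = InvRound(s_1, k_3) = 0x855
s_3 = InvRound(s_2, k_2) = 0xAC8
s_4 = InvRound(s_3, k_1) = 0x684
s_5 = InvRound(s_4, k_0) = 0xF45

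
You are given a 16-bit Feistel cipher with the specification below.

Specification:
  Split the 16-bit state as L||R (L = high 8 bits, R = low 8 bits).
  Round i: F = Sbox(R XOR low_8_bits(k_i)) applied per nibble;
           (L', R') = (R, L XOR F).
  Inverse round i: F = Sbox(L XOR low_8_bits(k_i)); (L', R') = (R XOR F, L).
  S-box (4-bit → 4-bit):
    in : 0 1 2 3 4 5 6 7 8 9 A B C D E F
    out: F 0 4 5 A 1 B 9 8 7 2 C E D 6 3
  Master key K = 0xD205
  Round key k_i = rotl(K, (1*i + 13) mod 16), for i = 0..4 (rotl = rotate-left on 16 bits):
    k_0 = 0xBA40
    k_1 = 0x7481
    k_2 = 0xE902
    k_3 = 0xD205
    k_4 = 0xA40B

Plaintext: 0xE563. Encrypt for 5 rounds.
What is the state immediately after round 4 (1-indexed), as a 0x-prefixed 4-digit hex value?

s_0 = plaintext = 0xE563
s_1 = Round(s_0, k_0) = 0x63A0
s_2 = Round(s_1, k_1) = 0xA023
s_3 = Round(s_2, k_2) = 0x23E0
s_4 = Round(s_3, k_3) = 0xE042
s_5 = Round(s_4, k_4) = 0x4247

0xE042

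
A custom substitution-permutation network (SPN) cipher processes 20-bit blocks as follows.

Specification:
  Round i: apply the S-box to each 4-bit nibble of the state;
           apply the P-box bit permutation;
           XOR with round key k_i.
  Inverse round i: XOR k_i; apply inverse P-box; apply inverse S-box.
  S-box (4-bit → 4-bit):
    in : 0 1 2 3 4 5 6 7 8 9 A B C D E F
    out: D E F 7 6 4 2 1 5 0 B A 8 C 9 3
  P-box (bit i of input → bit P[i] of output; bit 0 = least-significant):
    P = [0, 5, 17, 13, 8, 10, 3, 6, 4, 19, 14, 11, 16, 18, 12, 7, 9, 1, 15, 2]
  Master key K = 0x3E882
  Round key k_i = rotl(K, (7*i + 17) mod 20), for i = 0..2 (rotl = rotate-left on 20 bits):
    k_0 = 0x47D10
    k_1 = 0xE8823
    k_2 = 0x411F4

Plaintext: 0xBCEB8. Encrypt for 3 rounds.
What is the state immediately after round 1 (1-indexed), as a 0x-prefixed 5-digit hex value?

s_0 = plaintext = 0xBCEB8
s_1 = Round(s_0, k_0) = 0x671C7
s_2 = Round(s_1, k_1) = 0x7C060
s_3 = Round(s_2, k_2) = 0x67F65

0x671C7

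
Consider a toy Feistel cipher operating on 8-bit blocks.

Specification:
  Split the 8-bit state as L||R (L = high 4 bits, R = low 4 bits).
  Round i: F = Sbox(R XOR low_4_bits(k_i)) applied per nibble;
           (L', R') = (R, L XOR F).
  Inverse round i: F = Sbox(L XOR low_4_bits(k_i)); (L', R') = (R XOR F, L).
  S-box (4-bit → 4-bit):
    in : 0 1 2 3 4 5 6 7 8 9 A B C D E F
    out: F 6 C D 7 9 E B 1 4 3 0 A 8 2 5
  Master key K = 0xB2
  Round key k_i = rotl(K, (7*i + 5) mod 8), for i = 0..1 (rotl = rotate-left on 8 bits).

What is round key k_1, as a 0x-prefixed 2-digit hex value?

K = 0xB2
k_0 = rotl(K, (7*0+5) mod 8) = rotl(K, 5) = 0x56
k_1 = rotl(K, (7*1+5) mod 8) = rotl(K, 4) = 0x2B

0x2B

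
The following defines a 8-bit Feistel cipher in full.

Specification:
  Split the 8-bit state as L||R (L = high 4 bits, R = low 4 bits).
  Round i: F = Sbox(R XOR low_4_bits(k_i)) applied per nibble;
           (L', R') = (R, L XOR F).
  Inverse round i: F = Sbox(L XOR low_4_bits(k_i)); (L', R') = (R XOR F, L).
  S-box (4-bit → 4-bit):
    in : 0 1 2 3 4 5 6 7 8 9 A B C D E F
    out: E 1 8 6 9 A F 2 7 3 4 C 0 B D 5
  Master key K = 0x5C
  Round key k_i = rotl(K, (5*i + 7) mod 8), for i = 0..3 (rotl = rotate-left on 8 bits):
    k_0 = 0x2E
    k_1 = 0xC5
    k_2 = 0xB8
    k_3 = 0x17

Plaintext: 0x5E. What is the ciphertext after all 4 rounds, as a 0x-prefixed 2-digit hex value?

s_0 = plaintext = 0x5E
s_1 = Round(s_0, k_0) = 0xEB
s_2 = Round(s_1, k_1) = 0xB3
s_3 = Round(s_2, k_2) = 0x37
s_4 = Round(s_3, k_3) = 0x7D

0x7D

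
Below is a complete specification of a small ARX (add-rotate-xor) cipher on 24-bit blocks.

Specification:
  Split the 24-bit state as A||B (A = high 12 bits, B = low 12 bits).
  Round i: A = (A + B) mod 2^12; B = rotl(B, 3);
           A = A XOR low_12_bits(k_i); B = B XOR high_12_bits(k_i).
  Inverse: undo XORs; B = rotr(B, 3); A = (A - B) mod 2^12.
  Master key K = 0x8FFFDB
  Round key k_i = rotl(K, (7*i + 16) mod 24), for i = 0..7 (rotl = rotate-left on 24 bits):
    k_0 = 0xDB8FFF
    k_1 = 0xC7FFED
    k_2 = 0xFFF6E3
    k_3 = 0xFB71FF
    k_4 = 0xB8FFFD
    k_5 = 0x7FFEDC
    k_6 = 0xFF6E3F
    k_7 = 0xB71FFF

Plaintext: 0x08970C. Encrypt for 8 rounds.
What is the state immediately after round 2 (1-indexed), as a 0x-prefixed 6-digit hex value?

0x1A82A5

s_0 = plaintext = 0x08970C
s_1 = Round(s_0, k_0) = 0x86A5DB
s_2 = Round(s_1, k_1) = 0x1A82A5
s_3 = Round(s_2, k_2) = 0x2AEAD6
s_4 = Round(s_3, k_3) = 0xC7B902
s_5 = Round(s_4, k_4) = 0xA8039B
s_6 = Round(s_5, k_5) = 0x0C7B26
s_7 = Round(s_6, k_6) = 0x5D26C3
s_8 = Round(s_7, k_7) = 0x36AD6A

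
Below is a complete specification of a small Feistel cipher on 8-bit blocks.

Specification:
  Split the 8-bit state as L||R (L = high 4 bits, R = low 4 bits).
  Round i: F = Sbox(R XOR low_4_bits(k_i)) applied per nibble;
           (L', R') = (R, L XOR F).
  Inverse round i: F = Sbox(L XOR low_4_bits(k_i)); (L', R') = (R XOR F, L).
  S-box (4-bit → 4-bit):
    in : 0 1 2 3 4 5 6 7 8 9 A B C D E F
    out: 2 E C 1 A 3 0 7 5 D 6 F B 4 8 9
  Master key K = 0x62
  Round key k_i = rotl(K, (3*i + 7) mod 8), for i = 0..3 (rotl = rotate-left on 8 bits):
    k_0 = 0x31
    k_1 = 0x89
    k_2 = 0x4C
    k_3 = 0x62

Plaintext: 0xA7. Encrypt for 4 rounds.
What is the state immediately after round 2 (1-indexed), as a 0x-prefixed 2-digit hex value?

0xA6

s_0 = plaintext = 0xA7
s_1 = Round(s_0, k_0) = 0x7A
s_2 = Round(s_1, k_1) = 0xA6
s_3 = Round(s_2, k_2) = 0x6C
s_4 = Round(s_3, k_3) = 0xCE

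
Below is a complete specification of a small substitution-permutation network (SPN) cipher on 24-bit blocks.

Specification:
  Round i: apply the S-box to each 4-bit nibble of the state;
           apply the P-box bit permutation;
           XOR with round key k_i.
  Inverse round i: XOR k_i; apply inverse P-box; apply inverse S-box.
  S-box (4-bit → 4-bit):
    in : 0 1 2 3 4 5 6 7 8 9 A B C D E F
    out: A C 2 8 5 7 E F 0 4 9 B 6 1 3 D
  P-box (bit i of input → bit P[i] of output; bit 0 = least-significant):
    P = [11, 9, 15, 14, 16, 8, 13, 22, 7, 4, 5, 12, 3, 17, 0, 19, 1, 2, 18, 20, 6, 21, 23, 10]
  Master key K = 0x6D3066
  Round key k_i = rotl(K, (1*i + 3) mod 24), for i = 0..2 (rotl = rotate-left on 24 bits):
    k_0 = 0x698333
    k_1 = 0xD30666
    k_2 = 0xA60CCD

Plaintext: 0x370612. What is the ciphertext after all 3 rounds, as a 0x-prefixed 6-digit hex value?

s_0 = plaintext = 0x370612
s_1 = Round(s_0, k_0) = 0x37B505
s_2 = Round(s_1, k_1) = 0x8D89D8
s_3 = Round(s_2, k_2) = 0xA70CEF

0xA70CEF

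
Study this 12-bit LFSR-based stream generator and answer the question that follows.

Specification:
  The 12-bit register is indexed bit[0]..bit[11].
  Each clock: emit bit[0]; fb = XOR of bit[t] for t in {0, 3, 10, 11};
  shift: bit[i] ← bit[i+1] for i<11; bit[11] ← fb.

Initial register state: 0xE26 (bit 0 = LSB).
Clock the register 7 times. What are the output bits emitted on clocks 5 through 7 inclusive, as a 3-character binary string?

010

reg_0 = 0xE26
clock 1: out=0, reg = 0x713
clock 2: out=1, reg = 0x389
clock 3: out=1, reg = 0x1C4
clock 4: out=0, reg = 0x0E2
clock 5: out=0, reg = 0x071
clock 6: out=1, reg = 0x838
clock 7: out=0, reg = 0x41C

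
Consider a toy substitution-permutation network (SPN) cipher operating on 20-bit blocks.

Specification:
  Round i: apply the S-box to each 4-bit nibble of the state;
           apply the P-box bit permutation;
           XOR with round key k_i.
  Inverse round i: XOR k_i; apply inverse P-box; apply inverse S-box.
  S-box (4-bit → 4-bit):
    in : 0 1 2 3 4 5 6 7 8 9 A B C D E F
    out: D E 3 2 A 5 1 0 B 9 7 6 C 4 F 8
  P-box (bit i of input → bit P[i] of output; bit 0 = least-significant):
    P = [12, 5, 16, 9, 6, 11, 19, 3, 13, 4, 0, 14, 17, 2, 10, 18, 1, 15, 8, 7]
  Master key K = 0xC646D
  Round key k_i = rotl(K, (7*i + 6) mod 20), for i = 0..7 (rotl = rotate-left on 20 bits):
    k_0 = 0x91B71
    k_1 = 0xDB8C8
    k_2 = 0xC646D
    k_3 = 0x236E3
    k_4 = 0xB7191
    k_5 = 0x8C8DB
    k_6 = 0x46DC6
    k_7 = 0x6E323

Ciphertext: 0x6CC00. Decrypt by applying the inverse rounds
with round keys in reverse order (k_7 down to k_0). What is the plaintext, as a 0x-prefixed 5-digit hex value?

0x641D6

s_0 = ciphertext = 0x6CC00
s_1 = InvRound(s_0, k_7) = 0x5D534
s_2 = InvRound(s_1, k_6) = 0x8722A
s_3 = InvRound(s_2, k_5) = 0x47A28
s_4 = InvRound(s_3, k_4) = 0xC9B11
s_5 = InvRound(s_4, k_3) = 0xE02A3
s_6 = InvRound(s_5, k_2) = 0x9A99F
s_7 = InvRound(s_6, k_1) = 0x54B66
s_8 = InvRound(s_7, k_0) = 0x641D6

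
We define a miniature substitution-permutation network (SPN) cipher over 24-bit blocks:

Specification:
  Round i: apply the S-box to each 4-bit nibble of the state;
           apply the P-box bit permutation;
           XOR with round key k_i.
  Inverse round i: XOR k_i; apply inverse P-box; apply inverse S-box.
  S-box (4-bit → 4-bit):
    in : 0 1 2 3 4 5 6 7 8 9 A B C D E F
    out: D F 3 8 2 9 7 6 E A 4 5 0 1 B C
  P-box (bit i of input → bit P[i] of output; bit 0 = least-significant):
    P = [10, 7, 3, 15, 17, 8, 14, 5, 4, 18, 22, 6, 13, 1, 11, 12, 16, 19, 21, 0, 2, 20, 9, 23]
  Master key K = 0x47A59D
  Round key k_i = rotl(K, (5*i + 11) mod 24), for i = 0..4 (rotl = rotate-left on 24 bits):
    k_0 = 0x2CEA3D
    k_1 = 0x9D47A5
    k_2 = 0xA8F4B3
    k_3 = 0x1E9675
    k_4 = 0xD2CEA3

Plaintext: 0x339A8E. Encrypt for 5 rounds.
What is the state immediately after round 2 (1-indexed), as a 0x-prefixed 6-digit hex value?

s_0 = plaintext = 0x339A8E
s_1 = Round(s_0, k_0) = 0xEC3F9E
s_2 = Round(s_1, k_1) = 0x4DD241
s_3 = Round(s_2, k_2) = 0xBD512B
s_4 = Round(s_3, k_3) = 0x59A129
s_5 = Round(s_4, k_4) = 0x1C4776

0x4DD241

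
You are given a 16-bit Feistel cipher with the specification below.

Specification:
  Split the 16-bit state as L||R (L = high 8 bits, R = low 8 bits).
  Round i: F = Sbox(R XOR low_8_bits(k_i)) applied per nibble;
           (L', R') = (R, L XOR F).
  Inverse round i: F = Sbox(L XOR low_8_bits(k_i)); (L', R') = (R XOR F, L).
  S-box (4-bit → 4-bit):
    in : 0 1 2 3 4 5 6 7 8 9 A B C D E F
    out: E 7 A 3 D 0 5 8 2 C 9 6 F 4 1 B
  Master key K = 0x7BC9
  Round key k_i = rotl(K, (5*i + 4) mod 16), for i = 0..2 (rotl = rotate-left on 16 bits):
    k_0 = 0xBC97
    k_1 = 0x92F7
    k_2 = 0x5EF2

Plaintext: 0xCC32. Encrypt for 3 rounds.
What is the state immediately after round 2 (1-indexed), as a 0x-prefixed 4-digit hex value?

0x5CA4

s_0 = plaintext = 0xCC32
s_1 = Round(s_0, k_0) = 0x325C
s_2 = Round(s_1, k_1) = 0x5CA4
s_3 = Round(s_2, k_2) = 0xA459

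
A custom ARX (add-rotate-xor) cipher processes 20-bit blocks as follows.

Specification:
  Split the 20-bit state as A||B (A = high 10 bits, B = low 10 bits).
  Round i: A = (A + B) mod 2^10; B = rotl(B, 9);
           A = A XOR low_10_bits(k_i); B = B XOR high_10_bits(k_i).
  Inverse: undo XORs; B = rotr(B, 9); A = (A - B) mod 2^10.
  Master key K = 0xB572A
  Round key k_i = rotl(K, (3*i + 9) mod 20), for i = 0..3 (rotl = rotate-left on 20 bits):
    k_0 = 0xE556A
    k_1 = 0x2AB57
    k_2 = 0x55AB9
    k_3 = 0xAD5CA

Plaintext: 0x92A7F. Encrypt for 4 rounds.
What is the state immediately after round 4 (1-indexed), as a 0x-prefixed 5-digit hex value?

s_0 = plaintext = 0x92A7F
s_1 = Round(s_0, k_0) = 0x68CAA
s_2 = Round(s_1, k_1) = 0x468FF
s_3 = Round(s_2, k_2) = 0x28329
s_4 = Round(s_3, k_3) = 0x80D21

0x80D21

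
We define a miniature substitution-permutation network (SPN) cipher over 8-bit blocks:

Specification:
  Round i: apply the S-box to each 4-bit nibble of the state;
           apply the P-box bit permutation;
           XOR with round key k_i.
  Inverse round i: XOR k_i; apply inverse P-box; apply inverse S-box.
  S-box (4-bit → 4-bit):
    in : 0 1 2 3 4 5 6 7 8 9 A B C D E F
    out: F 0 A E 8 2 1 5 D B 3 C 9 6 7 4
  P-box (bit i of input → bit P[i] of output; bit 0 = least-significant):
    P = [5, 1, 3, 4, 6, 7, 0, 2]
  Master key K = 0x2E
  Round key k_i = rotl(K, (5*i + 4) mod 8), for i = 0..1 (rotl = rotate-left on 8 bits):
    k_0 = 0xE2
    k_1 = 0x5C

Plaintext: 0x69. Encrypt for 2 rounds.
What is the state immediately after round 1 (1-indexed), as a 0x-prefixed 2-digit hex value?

s_0 = plaintext = 0x69
s_1 = Round(s_0, k_0) = 0x90
s_2 = Round(s_1, k_1) = 0xA2

0x90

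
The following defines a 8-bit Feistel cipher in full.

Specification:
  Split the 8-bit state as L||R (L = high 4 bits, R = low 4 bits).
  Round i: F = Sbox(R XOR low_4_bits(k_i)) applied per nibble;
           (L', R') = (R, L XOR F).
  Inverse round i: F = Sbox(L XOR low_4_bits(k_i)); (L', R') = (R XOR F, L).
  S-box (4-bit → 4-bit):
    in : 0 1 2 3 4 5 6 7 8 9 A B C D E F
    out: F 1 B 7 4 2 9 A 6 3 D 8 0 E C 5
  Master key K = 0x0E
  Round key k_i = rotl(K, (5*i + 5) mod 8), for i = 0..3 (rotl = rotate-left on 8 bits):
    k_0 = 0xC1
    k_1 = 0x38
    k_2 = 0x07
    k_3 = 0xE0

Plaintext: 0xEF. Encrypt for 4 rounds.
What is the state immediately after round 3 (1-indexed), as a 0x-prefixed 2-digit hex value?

s_0 = plaintext = 0xEF
s_1 = Round(s_0, k_0) = 0xF2
s_2 = Round(s_1, k_1) = 0x22
s_3 = Round(s_2, k_2) = 0x20
s_4 = Round(s_3, k_3) = 0x0D

0x20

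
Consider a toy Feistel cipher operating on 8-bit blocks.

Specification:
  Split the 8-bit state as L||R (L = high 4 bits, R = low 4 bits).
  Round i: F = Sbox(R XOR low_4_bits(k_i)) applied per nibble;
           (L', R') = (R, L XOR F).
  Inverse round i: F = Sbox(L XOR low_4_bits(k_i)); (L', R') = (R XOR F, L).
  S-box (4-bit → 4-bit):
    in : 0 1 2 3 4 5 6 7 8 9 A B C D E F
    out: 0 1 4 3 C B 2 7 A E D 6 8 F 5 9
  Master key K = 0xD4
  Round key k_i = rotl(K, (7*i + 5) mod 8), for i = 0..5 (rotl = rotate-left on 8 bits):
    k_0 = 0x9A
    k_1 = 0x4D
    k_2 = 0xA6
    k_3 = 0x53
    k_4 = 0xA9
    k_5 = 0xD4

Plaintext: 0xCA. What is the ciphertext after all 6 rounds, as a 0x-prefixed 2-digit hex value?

s_0 = plaintext = 0xCA
s_1 = Round(s_0, k_0) = 0xAC
s_2 = Round(s_1, k_1) = 0xCB
s_3 = Round(s_2, k_2) = 0xB3
s_4 = Round(s_3, k_3) = 0x3B
s_5 = Round(s_4, k_4) = 0xB7
s_6 = Round(s_5, k_5) = 0x78

0x78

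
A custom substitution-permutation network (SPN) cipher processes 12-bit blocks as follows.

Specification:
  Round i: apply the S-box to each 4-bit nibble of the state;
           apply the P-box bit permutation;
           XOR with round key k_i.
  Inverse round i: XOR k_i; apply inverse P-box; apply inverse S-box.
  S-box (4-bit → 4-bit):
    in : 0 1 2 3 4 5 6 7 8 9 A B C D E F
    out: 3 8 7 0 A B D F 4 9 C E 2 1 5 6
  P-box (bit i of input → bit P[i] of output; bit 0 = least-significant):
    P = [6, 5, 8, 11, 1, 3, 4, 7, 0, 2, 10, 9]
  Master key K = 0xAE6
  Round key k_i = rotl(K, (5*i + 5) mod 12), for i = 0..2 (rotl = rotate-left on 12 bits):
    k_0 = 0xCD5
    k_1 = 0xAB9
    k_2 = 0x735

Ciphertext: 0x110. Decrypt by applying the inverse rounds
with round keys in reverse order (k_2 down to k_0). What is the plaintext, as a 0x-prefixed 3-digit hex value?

s_0 = ciphertext = 0x110
s_1 = InvRound(s_0, k_2) = 0x73C
s_2 = InvRound(s_1, k_1) = 0x21A
s_3 = InvRound(s_2, k_0) = 0x759

0x759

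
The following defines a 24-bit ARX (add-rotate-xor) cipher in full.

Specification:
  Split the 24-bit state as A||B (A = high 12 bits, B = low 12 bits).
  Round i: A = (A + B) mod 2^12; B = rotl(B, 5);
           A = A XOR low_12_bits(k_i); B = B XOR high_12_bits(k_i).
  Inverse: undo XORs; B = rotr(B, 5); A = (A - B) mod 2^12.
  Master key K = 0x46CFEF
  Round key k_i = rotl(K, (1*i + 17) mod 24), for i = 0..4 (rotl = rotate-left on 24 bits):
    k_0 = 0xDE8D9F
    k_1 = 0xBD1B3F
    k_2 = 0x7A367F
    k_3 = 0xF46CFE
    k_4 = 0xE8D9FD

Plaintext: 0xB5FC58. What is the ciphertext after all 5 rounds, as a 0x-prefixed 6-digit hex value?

s_0 = plaintext = 0xB5FC58
s_1 = Round(s_0, k_0) = 0xA286F0
s_2 = Round(s_1, k_1) = 0xA275DC
s_3 = Round(s_2, k_2) = 0x67CC28
s_4 = Round(s_3, k_3) = 0xE5AA5E
s_5 = Round(s_4, k_4) = 0x145559

0x145559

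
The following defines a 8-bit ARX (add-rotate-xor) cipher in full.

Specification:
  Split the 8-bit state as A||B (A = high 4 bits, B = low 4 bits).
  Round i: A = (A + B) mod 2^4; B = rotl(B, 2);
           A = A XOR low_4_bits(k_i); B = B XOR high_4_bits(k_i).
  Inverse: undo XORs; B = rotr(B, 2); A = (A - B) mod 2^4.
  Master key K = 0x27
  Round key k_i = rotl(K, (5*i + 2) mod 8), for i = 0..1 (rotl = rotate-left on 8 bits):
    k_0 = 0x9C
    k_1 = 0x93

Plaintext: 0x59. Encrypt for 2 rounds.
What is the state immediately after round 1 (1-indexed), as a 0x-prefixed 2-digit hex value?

0x2F

s_0 = plaintext = 0x59
s_1 = Round(s_0, k_0) = 0x2F
s_2 = Round(s_1, k_1) = 0x26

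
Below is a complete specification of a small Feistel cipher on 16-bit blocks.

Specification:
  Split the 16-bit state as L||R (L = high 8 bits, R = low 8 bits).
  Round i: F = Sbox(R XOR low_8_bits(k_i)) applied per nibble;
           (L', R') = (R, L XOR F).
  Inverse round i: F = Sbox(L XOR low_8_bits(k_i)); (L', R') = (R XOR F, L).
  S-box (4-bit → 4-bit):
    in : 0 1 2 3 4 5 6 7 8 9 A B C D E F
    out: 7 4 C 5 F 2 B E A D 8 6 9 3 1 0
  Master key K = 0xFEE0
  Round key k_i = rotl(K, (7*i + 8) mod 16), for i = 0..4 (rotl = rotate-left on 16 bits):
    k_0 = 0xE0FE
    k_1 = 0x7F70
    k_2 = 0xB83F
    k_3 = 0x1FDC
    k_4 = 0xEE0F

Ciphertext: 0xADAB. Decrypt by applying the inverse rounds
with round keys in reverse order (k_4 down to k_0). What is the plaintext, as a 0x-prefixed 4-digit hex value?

0xF801

s_0 = ciphertext = 0xADAB
s_1 = InvRound(s_0, k_4) = 0x27AD
s_2 = InvRound(s_1, k_3) = 0xAB27
s_3 = InvRound(s_2, k_2) = 0xF8AB
s_4 = InvRound(s_3, k_1) = 0x01F8
s_5 = InvRound(s_4, k_0) = 0xF801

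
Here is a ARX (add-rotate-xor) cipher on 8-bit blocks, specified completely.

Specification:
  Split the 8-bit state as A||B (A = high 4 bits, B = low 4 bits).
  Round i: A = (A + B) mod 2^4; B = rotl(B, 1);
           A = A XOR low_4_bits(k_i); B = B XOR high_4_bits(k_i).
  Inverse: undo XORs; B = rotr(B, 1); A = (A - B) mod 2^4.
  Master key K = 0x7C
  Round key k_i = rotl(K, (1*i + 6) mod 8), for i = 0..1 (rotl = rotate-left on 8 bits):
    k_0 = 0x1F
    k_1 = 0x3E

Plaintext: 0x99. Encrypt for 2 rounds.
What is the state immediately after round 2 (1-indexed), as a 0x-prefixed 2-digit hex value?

s_0 = plaintext = 0x99
s_1 = Round(s_0, k_0) = 0xD2
s_2 = Round(s_1, k_1) = 0x17

0x17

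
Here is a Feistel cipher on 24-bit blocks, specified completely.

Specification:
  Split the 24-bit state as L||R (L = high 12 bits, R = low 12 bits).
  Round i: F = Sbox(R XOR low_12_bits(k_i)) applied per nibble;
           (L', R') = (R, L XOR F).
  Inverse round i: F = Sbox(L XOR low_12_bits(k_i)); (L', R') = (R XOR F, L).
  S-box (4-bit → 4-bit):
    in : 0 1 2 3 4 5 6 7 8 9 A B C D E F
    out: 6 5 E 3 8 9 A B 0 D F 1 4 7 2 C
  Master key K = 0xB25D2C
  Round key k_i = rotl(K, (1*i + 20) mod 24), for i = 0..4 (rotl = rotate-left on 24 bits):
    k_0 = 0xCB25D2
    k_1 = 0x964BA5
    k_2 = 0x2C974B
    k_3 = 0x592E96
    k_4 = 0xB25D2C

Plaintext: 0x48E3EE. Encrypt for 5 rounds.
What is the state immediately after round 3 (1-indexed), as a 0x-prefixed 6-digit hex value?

s_0 = plaintext = 0x48E3EE
s_1 = Round(s_0, k_0) = 0x3EEEBA
s_2 = Round(s_1, k_1) = 0xEBAAB2
s_3 = Round(s_2, k_2) = 0xAB2977
s_4 = Round(s_3, k_3) = 0x977197
s_5 = Round(s_4, k_4) = 0x197D66

0xAB2977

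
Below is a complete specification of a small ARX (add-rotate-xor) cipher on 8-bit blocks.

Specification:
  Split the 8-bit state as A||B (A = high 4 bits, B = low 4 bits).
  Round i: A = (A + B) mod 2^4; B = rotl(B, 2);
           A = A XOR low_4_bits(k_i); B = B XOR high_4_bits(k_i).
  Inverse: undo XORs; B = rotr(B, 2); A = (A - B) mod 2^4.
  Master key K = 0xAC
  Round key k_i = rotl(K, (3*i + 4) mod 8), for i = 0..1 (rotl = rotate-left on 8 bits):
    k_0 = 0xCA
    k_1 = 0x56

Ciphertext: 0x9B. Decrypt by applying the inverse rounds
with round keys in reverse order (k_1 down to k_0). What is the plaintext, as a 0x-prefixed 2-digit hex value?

s_0 = ciphertext = 0x9B
s_1 = InvRound(s_0, k_1) = 0x4B
s_2 = InvRound(s_1, k_0) = 0x1D

0x1D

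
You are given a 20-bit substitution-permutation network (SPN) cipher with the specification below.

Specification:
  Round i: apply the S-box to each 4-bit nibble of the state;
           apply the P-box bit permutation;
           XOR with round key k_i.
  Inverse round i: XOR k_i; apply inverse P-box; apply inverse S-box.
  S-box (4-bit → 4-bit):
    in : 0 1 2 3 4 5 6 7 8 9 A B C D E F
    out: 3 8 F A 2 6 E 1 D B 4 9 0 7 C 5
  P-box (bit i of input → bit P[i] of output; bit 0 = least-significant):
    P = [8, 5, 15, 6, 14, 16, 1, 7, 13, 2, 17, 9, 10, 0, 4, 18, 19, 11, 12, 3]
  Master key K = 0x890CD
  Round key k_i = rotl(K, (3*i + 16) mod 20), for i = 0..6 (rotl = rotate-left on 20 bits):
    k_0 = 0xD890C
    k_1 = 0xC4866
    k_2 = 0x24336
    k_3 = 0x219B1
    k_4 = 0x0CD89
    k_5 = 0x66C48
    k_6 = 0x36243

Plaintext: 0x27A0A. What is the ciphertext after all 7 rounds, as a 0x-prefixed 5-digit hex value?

0x9CB9C

s_0 = plaintext = 0x27A0A
s_1 = Round(s_0, k_0) = 0x65504
s_2 = Round(s_1, k_1) = 0xF105B
s_3 = Round(s_2, k_2) = 0xF7270
s_4 = Round(s_3, k_3) = 0x86E95
s_5 = Round(s_4, k_4) = 0xF1F30
s_6 = Round(s_5, k_5) = 0x95DE8
s_7 = Round(s_6, k_6) = 0x9CB9C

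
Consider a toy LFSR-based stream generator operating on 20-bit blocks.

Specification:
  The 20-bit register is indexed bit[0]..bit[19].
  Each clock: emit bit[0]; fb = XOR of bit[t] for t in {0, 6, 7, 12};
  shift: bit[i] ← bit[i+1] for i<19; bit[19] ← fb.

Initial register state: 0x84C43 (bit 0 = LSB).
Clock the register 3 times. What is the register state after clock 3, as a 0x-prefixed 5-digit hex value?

0xD0988

reg_0 = 0x84C43
clock 1: out=1, reg = 0x42621
clock 2: out=1, reg = 0xA1310
clock 3: out=0, reg = 0xD0988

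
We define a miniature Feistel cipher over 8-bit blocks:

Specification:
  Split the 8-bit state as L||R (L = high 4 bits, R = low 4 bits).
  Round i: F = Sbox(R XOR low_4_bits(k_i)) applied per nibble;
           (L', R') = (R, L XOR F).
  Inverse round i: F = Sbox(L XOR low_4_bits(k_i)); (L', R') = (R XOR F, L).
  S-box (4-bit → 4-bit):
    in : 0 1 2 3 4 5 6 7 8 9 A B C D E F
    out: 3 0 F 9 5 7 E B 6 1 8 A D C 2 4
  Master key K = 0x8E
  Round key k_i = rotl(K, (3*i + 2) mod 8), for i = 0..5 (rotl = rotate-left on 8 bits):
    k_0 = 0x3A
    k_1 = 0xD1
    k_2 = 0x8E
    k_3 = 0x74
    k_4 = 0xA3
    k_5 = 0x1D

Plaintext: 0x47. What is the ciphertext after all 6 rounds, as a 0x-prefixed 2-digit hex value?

s_0 = plaintext = 0x47
s_1 = Round(s_0, k_0) = 0x78
s_2 = Round(s_1, k_1) = 0x86
s_3 = Round(s_2, k_2) = 0x6E
s_4 = Round(s_3, k_3) = 0xEE
s_5 = Round(s_4, k_4) = 0xE2
s_6 = Round(s_5, k_5) = 0x2A

0x2A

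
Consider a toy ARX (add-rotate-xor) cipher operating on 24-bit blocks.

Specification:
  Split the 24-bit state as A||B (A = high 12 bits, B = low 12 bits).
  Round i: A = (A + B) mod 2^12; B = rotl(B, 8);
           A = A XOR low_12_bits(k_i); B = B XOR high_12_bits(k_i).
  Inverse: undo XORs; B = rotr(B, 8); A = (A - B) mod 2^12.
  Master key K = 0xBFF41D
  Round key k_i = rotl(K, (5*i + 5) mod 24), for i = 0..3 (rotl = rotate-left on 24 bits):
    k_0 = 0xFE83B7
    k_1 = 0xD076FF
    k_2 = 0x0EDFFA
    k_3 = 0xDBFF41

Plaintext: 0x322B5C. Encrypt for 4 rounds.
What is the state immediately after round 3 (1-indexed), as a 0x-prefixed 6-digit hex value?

0x7F12EE

s_0 = plaintext = 0x322B5C
s_1 = Round(s_0, k_0) = 0xDC935D
s_2 = Round(s_1, k_1) = 0x7D9032
s_3 = Round(s_2, k_2) = 0x7F12EE
s_4 = Round(s_3, k_3) = 0x59E391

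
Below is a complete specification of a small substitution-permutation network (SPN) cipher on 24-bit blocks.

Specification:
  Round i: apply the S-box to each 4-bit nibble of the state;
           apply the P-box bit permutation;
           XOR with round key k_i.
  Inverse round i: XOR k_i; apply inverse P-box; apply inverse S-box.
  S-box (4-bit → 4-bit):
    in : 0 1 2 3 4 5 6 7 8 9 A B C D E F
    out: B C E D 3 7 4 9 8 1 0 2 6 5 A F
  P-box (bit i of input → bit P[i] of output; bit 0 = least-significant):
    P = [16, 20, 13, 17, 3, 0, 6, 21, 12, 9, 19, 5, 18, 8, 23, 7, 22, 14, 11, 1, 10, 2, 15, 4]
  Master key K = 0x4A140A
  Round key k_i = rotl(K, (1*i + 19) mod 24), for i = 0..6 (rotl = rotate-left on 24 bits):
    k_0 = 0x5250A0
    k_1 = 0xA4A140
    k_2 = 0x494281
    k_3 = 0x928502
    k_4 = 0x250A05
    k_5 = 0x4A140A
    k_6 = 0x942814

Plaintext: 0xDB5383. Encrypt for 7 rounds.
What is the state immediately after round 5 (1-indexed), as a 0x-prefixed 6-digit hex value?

0xBFFF2E

s_0 = plaintext = 0xDB5383
s_1 = Round(s_0, k_0) = 0xFDA580
s_2 = Round(s_1, k_1) = 0xDF3F54
s_3 = Round(s_2, k_2) = 0x949C6A
s_4 = Round(s_3, k_3) = 0xDEC342
s_5 = Round(s_4, k_4) = 0xBFFF2E
s_6 = Round(s_5, k_5) = 0xB44FED
s_7 = Round(s_6, k_6) = 0xF95B31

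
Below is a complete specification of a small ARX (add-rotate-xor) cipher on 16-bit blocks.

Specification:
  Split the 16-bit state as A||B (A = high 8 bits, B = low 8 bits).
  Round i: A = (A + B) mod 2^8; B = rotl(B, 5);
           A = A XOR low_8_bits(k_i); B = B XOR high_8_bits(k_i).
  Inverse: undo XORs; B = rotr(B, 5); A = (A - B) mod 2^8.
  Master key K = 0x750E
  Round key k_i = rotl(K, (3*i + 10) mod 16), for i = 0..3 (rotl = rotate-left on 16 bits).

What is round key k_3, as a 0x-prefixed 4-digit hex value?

0xA873

K = 0x750E
k_0 = rotl(K, (3*0+10) mod 16) = rotl(K, 10) = 0x39D4
k_1 = rotl(K, (3*1+10) mod 16) = rotl(K, 13) = 0xCEA1
k_2 = rotl(K, (3*2+10) mod 16) = rotl(K, 0) = 0x750E
k_3 = rotl(K, (3*3+10) mod 16) = rotl(K, 3) = 0xA873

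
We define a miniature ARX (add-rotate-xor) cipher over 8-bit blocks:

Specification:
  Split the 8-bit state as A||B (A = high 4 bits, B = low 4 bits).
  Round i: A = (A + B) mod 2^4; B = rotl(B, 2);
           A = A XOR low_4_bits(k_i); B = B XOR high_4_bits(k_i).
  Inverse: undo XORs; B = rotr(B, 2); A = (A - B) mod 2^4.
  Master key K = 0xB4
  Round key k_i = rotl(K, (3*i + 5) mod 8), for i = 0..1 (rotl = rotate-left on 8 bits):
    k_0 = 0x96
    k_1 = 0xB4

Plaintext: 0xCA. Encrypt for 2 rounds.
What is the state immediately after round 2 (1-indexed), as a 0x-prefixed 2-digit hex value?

s_0 = plaintext = 0xCA
s_1 = Round(s_0, k_0) = 0x03
s_2 = Round(s_1, k_1) = 0x77

0x77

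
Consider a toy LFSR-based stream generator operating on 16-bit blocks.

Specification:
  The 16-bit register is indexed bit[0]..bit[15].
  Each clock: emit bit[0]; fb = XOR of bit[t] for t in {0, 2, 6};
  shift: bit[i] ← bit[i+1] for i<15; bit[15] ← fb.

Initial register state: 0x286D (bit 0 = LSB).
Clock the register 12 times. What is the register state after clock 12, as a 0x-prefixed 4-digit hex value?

0xED72

reg_0 = 0x286D
clock 1: out=1, reg = 0x9436
clock 2: out=0, reg = 0xCA1B
clock 3: out=1, reg = 0xE50D
clock 4: out=1, reg = 0x7286
clock 5: out=0, reg = 0xB943
clock 6: out=1, reg = 0x5CA1
clock 7: out=1, reg = 0xAE50
clock 8: out=0, reg = 0xD728
clock 9: out=0, reg = 0x6B94
clock 10: out=0, reg = 0xB5CA
clock 11: out=0, reg = 0xDAE5
clock 12: out=1, reg = 0xED72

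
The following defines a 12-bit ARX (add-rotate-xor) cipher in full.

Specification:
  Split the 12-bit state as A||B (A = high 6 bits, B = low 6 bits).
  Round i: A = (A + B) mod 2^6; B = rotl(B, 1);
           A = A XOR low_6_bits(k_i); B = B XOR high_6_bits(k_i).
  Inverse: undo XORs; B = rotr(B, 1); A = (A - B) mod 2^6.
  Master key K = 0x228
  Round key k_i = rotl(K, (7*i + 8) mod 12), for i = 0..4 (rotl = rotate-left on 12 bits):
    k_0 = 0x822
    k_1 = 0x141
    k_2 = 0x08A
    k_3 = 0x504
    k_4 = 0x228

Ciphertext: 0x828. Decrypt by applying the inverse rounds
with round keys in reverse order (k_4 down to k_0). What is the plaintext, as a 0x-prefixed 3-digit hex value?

0xB01

s_0 = ciphertext = 0x828
s_1 = InvRound(s_0, k_4) = 0xE10
s_2 = InvRound(s_1, k_3) = 0xE82
s_3 = InvRound(s_2, k_2) = 0xC00
s_4 = InvRound(s_3, k_1) = 0x3E2
s_5 = InvRound(s_4, k_0) = 0xB01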